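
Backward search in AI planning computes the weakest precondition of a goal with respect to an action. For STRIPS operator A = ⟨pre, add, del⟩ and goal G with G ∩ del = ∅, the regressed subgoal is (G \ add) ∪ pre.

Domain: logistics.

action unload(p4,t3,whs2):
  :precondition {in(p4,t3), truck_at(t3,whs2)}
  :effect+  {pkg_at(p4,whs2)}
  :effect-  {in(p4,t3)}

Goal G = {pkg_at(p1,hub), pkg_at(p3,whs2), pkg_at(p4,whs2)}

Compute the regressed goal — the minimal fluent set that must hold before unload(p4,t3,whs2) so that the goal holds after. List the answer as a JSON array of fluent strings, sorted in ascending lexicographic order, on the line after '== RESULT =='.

Compute (G \ add) ∪ pre:
  G ∩ del = {}  (empty — regression defined)
  G \ add = {pkg_at(p1,hub), pkg_at(p3,whs2), pkg_at(p4,whs2)} \ {pkg_at(p4,whs2)} = {pkg_at(p1,hub), pkg_at(p3,whs2)}
  ∪ pre   = {pkg_at(p1,hub), pkg_at(p3,whs2)} ∪ {in(p4,t3), truck_at(t3,whs2)}
          = {in(p4,t3), pkg_at(p1,hub), pkg_at(p3,whs2), truck_at(t3,whs2)}

== RESULT ==
["in(p4,t3)", "pkg_at(p1,hub)", "pkg_at(p3,whs2)", "truck_at(t3,whs2)"]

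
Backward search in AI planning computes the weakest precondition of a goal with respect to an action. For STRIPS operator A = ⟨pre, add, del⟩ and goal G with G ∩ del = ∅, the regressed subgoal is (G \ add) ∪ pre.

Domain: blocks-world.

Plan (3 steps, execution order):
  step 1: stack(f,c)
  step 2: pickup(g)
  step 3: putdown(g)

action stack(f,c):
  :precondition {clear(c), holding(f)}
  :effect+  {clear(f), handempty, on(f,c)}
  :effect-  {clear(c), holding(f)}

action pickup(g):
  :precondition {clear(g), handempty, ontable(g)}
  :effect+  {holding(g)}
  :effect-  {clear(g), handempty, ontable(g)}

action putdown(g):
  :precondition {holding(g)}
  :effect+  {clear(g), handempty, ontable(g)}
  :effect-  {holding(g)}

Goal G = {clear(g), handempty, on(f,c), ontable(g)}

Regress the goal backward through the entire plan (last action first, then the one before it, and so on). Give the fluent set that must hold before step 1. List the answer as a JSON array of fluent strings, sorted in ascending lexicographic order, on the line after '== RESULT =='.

Work backward from the goal:
  through step 3 (putdown(g)): drop {clear(g), handempty, ontable(g)}, keep {on(f,c)}, require {holding(g)}
    → {holding(g), on(f,c)}
  through step 2 (pickup(g)): drop {holding(g)}, keep {on(f,c)}, require {clear(g), handempty, ontable(g)}
    → {clear(g), handempty, on(f,c), ontable(g)}
  through step 1 (stack(f,c)): drop {handempty, on(f,c)}, keep {clear(g), ontable(g)}, require {clear(c), holding(f)}
    → {clear(c), clear(g), holding(f), ontable(g)}

== RESULT ==
["clear(c)", "clear(g)", "holding(f)", "ontable(g)"]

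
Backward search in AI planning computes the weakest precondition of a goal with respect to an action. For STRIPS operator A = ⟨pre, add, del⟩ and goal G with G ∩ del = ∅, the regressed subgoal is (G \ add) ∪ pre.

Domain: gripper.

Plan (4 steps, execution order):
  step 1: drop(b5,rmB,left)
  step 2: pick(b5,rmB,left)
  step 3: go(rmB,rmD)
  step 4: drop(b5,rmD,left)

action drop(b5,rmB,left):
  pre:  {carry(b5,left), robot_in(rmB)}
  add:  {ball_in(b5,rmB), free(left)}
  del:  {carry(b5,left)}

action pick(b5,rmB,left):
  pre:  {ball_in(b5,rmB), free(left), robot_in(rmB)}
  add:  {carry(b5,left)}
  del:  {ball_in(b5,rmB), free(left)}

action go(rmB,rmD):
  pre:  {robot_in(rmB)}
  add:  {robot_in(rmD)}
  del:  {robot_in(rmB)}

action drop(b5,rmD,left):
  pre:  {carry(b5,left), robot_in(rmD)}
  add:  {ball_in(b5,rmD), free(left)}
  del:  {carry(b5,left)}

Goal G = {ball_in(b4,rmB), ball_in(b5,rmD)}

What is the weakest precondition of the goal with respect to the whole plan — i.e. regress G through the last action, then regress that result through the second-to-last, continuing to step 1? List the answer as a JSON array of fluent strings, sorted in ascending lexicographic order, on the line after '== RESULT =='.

Work backward from the goal:
  through step 4 (drop(b5,rmD,left)): drop {ball_in(b5,rmD)}, keep {ball_in(b4,rmB)}, require {carry(b5,left), robot_in(rmD)}
    → {ball_in(b4,rmB), carry(b5,left), robot_in(rmD)}
  through step 3 (go(rmB,rmD)): drop {robot_in(rmD)}, keep {ball_in(b4,rmB), carry(b5,left)}, require {robot_in(rmB)}
    → {ball_in(b4,rmB), carry(b5,left), robot_in(rmB)}
  through step 2 (pick(b5,rmB,left)): drop {carry(b5,left)}, keep {ball_in(b4,rmB), robot_in(rmB)}, require {ball_in(b5,rmB), free(left), robot_in(rmB)}
    → {ball_in(b4,rmB), ball_in(b5,rmB), free(left), robot_in(rmB)}
  through step 1 (drop(b5,rmB,left)): drop {ball_in(b5,rmB), free(left)}, keep {ball_in(b4,rmB), robot_in(rmB)}, require {carry(b5,left), robot_in(rmB)}
    → {ball_in(b4,rmB), carry(b5,left), robot_in(rmB)}

== RESULT ==
["ball_in(b4,rmB)", "carry(b5,left)", "robot_in(rmB)"]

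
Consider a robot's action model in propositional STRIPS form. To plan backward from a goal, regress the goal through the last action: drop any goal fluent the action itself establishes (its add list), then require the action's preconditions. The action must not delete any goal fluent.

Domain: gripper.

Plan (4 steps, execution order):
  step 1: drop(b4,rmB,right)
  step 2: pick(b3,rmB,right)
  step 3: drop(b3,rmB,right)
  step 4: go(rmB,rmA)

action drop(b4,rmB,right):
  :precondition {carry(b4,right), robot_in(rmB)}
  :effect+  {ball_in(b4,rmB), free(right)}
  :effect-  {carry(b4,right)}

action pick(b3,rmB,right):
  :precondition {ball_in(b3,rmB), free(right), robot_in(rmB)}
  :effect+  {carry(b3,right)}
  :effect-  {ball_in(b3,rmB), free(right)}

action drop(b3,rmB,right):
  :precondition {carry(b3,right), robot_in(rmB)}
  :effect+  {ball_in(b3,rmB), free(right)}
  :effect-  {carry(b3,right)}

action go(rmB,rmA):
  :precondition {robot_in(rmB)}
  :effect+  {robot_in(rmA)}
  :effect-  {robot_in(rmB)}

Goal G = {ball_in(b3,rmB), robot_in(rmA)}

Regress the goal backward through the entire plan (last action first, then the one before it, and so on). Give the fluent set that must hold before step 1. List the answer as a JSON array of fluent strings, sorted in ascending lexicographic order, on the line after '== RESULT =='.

Work backward from the goal:
  through step 4 (go(rmB,rmA)): drop {robot_in(rmA)}, keep {ball_in(b3,rmB)}, require {robot_in(rmB)}
    → {ball_in(b3,rmB), robot_in(rmB)}
  through step 3 (drop(b3,rmB,right)): drop {ball_in(b3,rmB)}, keep {robot_in(rmB)}, require {carry(b3,right), robot_in(rmB)}
    → {carry(b3,right), robot_in(rmB)}
  through step 2 (pick(b3,rmB,right)): drop {carry(b3,right)}, keep {robot_in(rmB)}, require {ball_in(b3,rmB), free(right), robot_in(rmB)}
    → {ball_in(b3,rmB), free(right), robot_in(rmB)}
  through step 1 (drop(b4,rmB,right)): drop {free(right)}, keep {ball_in(b3,rmB), robot_in(rmB)}, require {carry(b4,right), robot_in(rmB)}
    → {ball_in(b3,rmB), carry(b4,right), robot_in(rmB)}

== RESULT ==
["ball_in(b3,rmB)", "carry(b4,right)", "robot_in(rmB)"]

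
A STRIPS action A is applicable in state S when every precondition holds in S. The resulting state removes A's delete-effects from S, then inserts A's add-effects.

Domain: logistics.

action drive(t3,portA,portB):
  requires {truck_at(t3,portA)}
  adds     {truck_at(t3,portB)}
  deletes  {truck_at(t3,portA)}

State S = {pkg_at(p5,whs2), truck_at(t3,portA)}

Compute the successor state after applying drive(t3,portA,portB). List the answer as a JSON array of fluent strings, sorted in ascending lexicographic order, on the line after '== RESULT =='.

Progress:
  pre ⊆ S: {truck_at(t3,portA)} ⊆ S  — applicable
  S \ del = {pkg_at(p5,whs2)}
  ∪ add   = {pkg_at(p5,whs2), truck_at(t3,portB)}

== RESULT ==
["pkg_at(p5,whs2)", "truck_at(t3,portB)"]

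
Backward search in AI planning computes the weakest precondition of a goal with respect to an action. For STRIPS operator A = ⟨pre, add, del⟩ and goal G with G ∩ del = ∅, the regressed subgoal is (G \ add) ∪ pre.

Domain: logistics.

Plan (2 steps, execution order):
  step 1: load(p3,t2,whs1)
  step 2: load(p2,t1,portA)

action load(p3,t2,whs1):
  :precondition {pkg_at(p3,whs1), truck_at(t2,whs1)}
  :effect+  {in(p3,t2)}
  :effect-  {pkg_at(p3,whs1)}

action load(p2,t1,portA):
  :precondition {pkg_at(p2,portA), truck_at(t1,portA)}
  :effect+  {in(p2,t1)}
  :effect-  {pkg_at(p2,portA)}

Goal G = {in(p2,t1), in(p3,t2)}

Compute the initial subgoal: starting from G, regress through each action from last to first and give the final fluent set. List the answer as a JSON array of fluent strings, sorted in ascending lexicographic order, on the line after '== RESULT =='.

Regress step by step:
  through step 2 (load(p2,t1,portA)): drop {in(p2,t1)}, keep {in(p3,t2)}, require {pkg_at(p2,portA), truck_at(t1,portA)}
    → {in(p3,t2), pkg_at(p2,portA), truck_at(t1,portA)}
  through step 1 (load(p3,t2,whs1)): drop {in(p3,t2)}, keep {pkg_at(p2,portA), truck_at(t1,portA)}, require {pkg_at(p3,whs1), truck_at(t2,whs1)}
    → {pkg_at(p2,portA), pkg_at(p3,whs1), truck_at(t1,portA), truck_at(t2,whs1)}

== RESULT ==
["pkg_at(p2,portA)", "pkg_at(p3,whs1)", "truck_at(t1,portA)", "truck_at(t2,whs1)"]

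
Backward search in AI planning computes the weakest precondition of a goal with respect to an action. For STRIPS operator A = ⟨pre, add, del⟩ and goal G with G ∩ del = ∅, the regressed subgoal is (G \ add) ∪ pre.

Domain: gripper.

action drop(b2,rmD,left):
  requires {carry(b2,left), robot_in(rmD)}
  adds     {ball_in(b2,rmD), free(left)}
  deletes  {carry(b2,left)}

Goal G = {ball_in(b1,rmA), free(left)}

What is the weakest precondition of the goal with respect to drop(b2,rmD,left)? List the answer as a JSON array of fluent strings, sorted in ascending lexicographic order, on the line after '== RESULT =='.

Compute (G \ add) ∪ pre:
  G ∩ del = {}  (empty — regression defined)
  G \ add = {ball_in(b1,rmA), free(left)} \ {ball_in(b2,rmD), free(left)} = {ball_in(b1,rmA)}
  ∪ pre   = {ball_in(b1,rmA)} ∪ {carry(b2,left), robot_in(rmD)}
          = {ball_in(b1,rmA), carry(b2,left), robot_in(rmD)}

== RESULT ==
["ball_in(b1,rmA)", "carry(b2,left)", "robot_in(rmD)"]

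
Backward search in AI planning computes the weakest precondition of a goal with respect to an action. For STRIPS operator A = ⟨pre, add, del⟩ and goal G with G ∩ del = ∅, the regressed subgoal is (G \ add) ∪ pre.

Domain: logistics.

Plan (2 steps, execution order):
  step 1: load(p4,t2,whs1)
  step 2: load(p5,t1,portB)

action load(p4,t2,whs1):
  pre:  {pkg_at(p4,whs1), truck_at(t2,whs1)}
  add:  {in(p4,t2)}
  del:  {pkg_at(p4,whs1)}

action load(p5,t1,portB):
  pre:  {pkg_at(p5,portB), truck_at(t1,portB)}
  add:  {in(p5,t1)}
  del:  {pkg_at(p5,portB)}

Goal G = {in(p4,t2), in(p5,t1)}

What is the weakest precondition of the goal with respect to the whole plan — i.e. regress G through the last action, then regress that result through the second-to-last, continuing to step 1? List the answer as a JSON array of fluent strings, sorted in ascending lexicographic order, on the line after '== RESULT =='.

Regress step by step:
  through step 2 (load(p5,t1,portB)): drop {in(p5,t1)}, keep {in(p4,t2)}, require {pkg_at(p5,portB), truck_at(t1,portB)}
    → {in(p4,t2), pkg_at(p5,portB), truck_at(t1,portB)}
  through step 1 (load(p4,t2,whs1)): drop {in(p4,t2)}, keep {pkg_at(p5,portB), truck_at(t1,portB)}, require {pkg_at(p4,whs1), truck_at(t2,whs1)}
    → {pkg_at(p4,whs1), pkg_at(p5,portB), truck_at(t1,portB), truck_at(t2,whs1)}

== RESULT ==
["pkg_at(p4,whs1)", "pkg_at(p5,portB)", "truck_at(t1,portB)", "truck_at(t2,whs1)"]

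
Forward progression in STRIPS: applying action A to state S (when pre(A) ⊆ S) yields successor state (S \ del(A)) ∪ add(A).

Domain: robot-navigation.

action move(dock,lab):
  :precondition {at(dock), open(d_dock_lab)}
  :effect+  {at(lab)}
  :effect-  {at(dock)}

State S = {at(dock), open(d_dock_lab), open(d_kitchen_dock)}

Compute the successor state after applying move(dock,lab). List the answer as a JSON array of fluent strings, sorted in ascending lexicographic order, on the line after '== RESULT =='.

Compute (S \ del) ∪ add:
  pre ⊆ S: {at(dock), open(d_dock_lab)} ⊆ S  — applicable
  S \ del = {open(d_dock_lab), open(d_kitchen_dock)}
  ∪ add   = {at(lab), open(d_dock_lab), open(d_kitchen_dock)}

== RESULT ==
["at(lab)", "open(d_dock_lab)", "open(d_kitchen_dock)"]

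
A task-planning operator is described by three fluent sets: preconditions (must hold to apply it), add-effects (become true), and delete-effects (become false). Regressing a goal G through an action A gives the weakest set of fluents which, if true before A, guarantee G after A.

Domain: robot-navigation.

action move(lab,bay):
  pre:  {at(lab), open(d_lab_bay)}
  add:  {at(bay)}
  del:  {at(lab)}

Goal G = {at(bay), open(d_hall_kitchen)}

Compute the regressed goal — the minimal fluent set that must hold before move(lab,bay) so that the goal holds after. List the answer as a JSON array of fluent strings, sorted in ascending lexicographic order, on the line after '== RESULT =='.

Compute (G \ add) ∪ pre:
  G ∩ del = {}  (empty — regression defined)
  G \ add = {at(bay), open(d_hall_kitchen)} \ {at(bay)} = {open(d_hall_kitchen)}
  ∪ pre   = {open(d_hall_kitchen)} ∪ {at(lab), open(d_lab_bay)}
          = {at(lab), open(d_hall_kitchen), open(d_lab_bay)}

== RESULT ==
["at(lab)", "open(d_hall_kitchen)", "open(d_lab_bay)"]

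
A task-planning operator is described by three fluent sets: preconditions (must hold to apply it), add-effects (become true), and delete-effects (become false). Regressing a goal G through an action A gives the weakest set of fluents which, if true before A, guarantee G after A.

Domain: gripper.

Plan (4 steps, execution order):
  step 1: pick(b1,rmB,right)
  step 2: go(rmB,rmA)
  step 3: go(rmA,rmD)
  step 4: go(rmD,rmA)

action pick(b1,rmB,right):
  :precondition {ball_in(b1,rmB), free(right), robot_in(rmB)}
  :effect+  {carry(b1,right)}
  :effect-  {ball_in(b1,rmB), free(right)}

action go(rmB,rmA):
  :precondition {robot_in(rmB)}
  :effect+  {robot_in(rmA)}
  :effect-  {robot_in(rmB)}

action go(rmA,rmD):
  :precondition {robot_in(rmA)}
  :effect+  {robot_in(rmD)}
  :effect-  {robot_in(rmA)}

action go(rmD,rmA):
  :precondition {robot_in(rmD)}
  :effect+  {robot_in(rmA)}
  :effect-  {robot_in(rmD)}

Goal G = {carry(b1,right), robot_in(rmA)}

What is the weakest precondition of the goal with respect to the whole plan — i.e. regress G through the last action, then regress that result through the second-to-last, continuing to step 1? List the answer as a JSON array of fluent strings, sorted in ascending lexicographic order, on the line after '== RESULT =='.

Work backward from the goal:
  through step 4 (go(rmD,rmA)): drop {robot_in(rmA)}, keep {carry(b1,right)}, require {robot_in(rmD)}
    → {carry(b1,right), robot_in(rmD)}
  through step 3 (go(rmA,rmD)): drop {robot_in(rmD)}, keep {carry(b1,right)}, require {robot_in(rmA)}
    → {carry(b1,right), robot_in(rmA)}
  through step 2 (go(rmB,rmA)): drop {robot_in(rmA)}, keep {carry(b1,right)}, require {robot_in(rmB)}
    → {carry(b1,right), robot_in(rmB)}
  through step 1 (pick(b1,rmB,right)): drop {carry(b1,right)}, keep {robot_in(rmB)}, require {ball_in(b1,rmB), free(right), robot_in(rmB)}
    → {ball_in(b1,rmB), free(right), robot_in(rmB)}

== RESULT ==
["ball_in(b1,rmB)", "free(right)", "robot_in(rmB)"]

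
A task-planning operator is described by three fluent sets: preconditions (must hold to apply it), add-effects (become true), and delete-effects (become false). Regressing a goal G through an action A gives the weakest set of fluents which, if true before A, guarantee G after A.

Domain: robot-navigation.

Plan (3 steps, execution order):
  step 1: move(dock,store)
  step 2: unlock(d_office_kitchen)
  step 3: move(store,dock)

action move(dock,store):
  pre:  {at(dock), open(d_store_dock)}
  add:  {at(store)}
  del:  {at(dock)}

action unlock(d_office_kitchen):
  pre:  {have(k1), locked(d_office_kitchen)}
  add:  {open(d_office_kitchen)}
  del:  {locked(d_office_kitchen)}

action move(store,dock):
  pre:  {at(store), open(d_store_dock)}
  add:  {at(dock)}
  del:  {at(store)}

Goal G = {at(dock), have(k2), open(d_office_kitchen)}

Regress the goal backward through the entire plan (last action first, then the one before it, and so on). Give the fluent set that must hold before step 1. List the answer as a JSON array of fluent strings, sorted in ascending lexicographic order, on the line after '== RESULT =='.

Work backward from the goal:
  through step 3 (move(store,dock)): drop {at(dock)}, keep {have(k2), open(d_office_kitchen)}, require {at(store), open(d_store_dock)}
    → {at(store), have(k2), open(d_office_kitchen), open(d_store_dock)}
  through step 2 (unlock(d_office_kitchen)): drop {open(d_office_kitchen)}, keep {at(store), have(k2), open(d_store_dock)}, require {have(k1), locked(d_office_kitchen)}
    → {at(store), have(k1), have(k2), locked(d_office_kitchen), open(d_store_dock)}
  through step 1 (move(dock,store)): drop {at(store)}, keep {have(k1), have(k2), locked(d_office_kitchen), open(d_store_dock)}, require {at(dock), open(d_store_dock)}
    → {at(dock), have(k1), have(k2), locked(d_office_kitchen), open(d_store_dock)}

== RESULT ==
["at(dock)", "have(k1)", "have(k2)", "locked(d_office_kitchen)", "open(d_store_dock)"]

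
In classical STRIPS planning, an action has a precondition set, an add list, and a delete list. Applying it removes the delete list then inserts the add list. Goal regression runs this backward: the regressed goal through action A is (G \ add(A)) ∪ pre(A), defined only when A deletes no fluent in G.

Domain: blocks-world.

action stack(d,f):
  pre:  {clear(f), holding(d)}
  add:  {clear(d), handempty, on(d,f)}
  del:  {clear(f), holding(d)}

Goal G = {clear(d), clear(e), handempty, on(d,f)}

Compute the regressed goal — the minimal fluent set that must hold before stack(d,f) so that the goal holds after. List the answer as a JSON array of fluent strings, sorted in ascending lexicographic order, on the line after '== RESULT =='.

Compute (G \ add) ∪ pre:
  G ∩ del = {}  (empty — regression defined)
  G \ add = {clear(d), clear(e), handempty, on(d,f)} \ {clear(d), handempty, on(d,f)} = {clear(e)}
  ∪ pre   = {clear(e)} ∪ {clear(f), holding(d)}
          = {clear(e), clear(f), holding(d)}

== RESULT ==
["clear(e)", "clear(f)", "holding(d)"]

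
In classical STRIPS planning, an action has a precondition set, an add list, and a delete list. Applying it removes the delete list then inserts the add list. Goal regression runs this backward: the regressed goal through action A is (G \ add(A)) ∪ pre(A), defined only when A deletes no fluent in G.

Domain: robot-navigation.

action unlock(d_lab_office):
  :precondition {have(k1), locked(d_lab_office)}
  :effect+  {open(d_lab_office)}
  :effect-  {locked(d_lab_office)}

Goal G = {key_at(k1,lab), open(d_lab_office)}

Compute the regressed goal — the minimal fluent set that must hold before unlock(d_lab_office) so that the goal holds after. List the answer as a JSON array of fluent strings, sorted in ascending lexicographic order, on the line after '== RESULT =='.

Regress:
  G ∩ del = {}  (empty — regression defined)
  G \ add = {key_at(k1,lab), open(d_lab_office)} \ {open(d_lab_office)} = {key_at(k1,lab)}
  ∪ pre   = {key_at(k1,lab)} ∪ {have(k1), locked(d_lab_office)}
          = {have(k1), key_at(k1,lab), locked(d_lab_office)}

== RESULT ==
["have(k1)", "key_at(k1,lab)", "locked(d_lab_office)"]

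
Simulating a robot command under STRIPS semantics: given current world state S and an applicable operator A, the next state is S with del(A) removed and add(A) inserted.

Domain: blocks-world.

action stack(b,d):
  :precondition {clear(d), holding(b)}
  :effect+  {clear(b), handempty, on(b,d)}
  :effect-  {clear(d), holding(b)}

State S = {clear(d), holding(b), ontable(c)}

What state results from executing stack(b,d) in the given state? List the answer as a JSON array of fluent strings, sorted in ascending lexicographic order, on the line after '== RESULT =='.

Progress:
  pre ⊆ S: {clear(d), holding(b)} ⊆ S  — applicable
  S \ del = {ontable(c)}
  ∪ add   = {clear(b), handempty, on(b,d), ontable(c)}

== RESULT ==
["clear(b)", "handempty", "on(b,d)", "ontable(c)"]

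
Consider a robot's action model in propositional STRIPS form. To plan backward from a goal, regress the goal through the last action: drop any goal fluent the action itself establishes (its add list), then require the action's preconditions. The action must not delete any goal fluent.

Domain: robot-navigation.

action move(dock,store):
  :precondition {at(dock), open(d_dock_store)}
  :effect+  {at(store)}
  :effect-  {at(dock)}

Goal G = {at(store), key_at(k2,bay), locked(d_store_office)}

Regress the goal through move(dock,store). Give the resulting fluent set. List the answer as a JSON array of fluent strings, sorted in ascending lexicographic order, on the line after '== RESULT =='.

Regress:
  G ∩ del = {}  (empty — regression defined)
  G \ add = {at(store), key_at(k2,bay), locked(d_store_office)} \ {at(store)} = {key_at(k2,bay), locked(d_store_office)}
  ∪ pre   = {key_at(k2,bay), locked(d_store_office)} ∪ {at(dock), open(d_dock_store)}
          = {at(dock), key_at(k2,bay), locked(d_store_office), open(d_dock_store)}

== RESULT ==
["at(dock)", "key_at(k2,bay)", "locked(d_store_office)", "open(d_dock_store)"]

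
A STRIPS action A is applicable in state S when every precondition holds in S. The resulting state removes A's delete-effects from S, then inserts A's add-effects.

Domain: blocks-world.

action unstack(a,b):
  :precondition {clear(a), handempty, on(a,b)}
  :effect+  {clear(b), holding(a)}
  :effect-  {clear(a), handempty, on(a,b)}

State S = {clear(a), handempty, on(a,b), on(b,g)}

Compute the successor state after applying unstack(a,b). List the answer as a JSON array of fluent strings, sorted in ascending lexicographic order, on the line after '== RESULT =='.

Compute (S \ del) ∪ add:
  pre ⊆ S: {clear(a), handempty, on(a,b)} ⊆ S  — applicable
  S \ del = {on(b,g)}
  ∪ add   = {clear(b), holding(a), on(b,g)}

== RESULT ==
["clear(b)", "holding(a)", "on(b,g)"]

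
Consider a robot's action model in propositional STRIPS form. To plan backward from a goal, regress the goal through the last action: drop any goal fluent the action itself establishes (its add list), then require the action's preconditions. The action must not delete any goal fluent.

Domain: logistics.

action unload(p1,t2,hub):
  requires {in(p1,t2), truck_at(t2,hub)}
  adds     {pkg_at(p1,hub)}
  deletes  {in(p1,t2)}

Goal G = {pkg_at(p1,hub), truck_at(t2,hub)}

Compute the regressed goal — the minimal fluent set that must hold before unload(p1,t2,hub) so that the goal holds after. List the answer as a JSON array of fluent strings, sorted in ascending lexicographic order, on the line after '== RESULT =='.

Regress:
  G ∩ del = {}  (empty — regression defined)
  G \ add = {pkg_at(p1,hub), truck_at(t2,hub)} \ {pkg_at(p1,hub)} = {truck_at(t2,hub)}
  ∪ pre   = {truck_at(t2,hub)} ∪ {in(p1,t2), truck_at(t2,hub)}
          = {in(p1,t2), truck_at(t2,hub)}

== RESULT ==
["in(p1,t2)", "truck_at(t2,hub)"]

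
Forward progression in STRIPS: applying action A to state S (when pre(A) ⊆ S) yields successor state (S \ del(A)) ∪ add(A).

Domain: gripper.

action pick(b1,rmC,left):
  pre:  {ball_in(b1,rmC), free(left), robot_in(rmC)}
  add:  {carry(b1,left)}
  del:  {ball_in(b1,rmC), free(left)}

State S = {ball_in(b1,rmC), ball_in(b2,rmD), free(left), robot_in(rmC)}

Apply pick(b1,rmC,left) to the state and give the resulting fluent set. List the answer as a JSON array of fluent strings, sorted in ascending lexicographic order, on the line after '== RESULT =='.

Compute (S \ del) ∪ add:
  pre ⊆ S: {ball_in(b1,rmC), free(left), robot_in(rmC)} ⊆ S  — applicable
  S \ del = {ball_in(b2,rmD), robot_in(rmC)}
  ∪ add   = {ball_in(b2,rmD), carry(b1,left), robot_in(rmC)}

== RESULT ==
["ball_in(b2,rmD)", "carry(b1,left)", "robot_in(rmC)"]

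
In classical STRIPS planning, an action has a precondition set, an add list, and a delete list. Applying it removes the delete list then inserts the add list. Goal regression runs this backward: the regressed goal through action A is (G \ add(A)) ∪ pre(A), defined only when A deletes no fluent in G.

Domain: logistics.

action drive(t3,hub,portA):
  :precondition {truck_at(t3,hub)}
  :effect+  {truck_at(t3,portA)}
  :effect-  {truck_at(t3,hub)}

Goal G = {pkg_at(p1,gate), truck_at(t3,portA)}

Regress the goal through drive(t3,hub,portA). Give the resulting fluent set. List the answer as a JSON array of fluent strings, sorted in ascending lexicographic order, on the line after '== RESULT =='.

Regress:
  G ∩ del = {}  (empty — regression defined)
  G \ add = {pkg_at(p1,gate), truck_at(t3,portA)} \ {truck_at(t3,portA)} = {pkg_at(p1,gate)}
  ∪ pre   = {pkg_at(p1,gate)} ∪ {truck_at(t3,hub)}
          = {pkg_at(p1,gate), truck_at(t3,hub)}

== RESULT ==
["pkg_at(p1,gate)", "truck_at(t3,hub)"]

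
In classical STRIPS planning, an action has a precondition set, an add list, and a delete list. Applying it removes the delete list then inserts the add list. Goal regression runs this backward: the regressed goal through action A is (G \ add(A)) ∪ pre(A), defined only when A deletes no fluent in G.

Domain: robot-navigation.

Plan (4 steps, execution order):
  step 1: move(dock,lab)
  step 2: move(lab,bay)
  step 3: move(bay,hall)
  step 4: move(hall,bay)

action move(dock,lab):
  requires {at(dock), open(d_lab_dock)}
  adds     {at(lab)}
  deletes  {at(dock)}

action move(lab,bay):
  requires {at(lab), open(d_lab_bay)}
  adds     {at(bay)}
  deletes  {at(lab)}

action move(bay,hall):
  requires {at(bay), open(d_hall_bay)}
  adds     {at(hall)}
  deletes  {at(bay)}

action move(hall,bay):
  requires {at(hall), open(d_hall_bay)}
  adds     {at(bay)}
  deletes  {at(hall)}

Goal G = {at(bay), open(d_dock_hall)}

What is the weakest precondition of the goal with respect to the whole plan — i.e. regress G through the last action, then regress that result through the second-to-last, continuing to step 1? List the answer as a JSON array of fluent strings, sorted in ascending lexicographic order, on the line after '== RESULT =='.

Work backward from the goal:
  through step 4 (move(hall,bay)): drop {at(bay)}, keep {open(d_dock_hall)}, require {at(hall), open(d_hall_bay)}
    → {at(hall), open(d_dock_hall), open(d_hall_bay)}
  through step 3 (move(bay,hall)): drop {at(hall)}, keep {open(d_dock_hall), open(d_hall_bay)}, require {at(bay), open(d_hall_bay)}
    → {at(bay), open(d_dock_hall), open(d_hall_bay)}
  through step 2 (move(lab,bay)): drop {at(bay)}, keep {open(d_dock_hall), open(d_hall_bay)}, require {at(lab), open(d_lab_bay)}
    → {at(lab), open(d_dock_hall), open(d_hall_bay), open(d_lab_bay)}
  through step 1 (move(dock,lab)): drop {at(lab)}, keep {open(d_dock_hall), open(d_hall_bay), open(d_lab_bay)}, require {at(dock), open(d_lab_dock)}
    → {at(dock), open(d_dock_hall), open(d_hall_bay), open(d_lab_bay), open(d_lab_dock)}

== RESULT ==
["at(dock)", "open(d_dock_hall)", "open(d_hall_bay)", "open(d_lab_bay)", "open(d_lab_dock)"]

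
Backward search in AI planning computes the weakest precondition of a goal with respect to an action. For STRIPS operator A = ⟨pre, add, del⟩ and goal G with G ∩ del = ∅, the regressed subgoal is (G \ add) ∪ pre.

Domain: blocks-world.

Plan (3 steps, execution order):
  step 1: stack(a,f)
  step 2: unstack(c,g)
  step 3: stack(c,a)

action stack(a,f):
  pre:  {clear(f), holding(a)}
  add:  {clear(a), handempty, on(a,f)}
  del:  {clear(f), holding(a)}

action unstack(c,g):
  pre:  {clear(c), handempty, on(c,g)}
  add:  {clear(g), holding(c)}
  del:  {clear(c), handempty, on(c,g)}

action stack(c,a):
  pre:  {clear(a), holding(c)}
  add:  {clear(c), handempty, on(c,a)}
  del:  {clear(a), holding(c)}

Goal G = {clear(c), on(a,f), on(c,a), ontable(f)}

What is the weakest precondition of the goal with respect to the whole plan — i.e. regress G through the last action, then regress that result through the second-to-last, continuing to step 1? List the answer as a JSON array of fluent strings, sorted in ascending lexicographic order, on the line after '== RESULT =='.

Work backward from the goal:
  through step 3 (stack(c,a)): drop {clear(c), on(c,a)}, keep {on(a,f), ontable(f)}, require {clear(a), holding(c)}
    → {clear(a), holding(c), on(a,f), ontable(f)}
  through step 2 (unstack(c,g)): drop {holding(c)}, keep {clear(a), on(a,f), ontable(f)}, require {clear(c), handempty, on(c,g)}
    → {clear(a), clear(c), handempty, on(a,f), on(c,g), ontable(f)}
  through step 1 (stack(a,f)): drop {clear(a), handempty, on(a,f)}, keep {clear(c), on(c,g), ontable(f)}, require {clear(f), holding(a)}
    → {clear(c), clear(f), holding(a), on(c,g), ontable(f)}

== RESULT ==
["clear(c)", "clear(f)", "holding(a)", "on(c,g)", "ontable(f)"]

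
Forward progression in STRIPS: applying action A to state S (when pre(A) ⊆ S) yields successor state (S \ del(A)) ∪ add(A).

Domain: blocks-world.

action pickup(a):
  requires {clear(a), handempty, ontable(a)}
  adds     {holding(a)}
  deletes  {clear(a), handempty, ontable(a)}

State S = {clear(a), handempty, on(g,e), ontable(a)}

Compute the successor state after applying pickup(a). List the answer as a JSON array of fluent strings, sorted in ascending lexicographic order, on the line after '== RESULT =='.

Compute (S \ del) ∪ add:
  pre ⊆ S: {clear(a), handempty, ontable(a)} ⊆ S  — applicable
  S \ del = {on(g,e)}
  ∪ add   = {holding(a), on(g,e)}

== RESULT ==
["holding(a)", "on(g,e)"]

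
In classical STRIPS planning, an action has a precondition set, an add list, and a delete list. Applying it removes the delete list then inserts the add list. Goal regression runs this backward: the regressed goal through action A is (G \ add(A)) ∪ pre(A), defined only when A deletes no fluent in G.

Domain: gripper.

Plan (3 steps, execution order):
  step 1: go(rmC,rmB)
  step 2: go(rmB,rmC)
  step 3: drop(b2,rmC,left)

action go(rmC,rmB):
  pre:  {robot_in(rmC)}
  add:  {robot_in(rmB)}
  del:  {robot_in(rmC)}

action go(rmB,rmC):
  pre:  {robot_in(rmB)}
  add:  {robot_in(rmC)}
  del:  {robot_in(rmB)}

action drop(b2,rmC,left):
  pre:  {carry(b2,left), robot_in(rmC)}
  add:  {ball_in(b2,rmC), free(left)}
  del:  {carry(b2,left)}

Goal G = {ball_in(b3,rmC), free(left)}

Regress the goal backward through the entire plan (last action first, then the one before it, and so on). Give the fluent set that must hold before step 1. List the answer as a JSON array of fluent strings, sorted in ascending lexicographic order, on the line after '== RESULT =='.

Regress step by step:
  through step 3 (drop(b2,rmC,left)): drop {free(left)}, keep {ball_in(b3,rmC)}, require {carry(b2,left), robot_in(rmC)}
    → {ball_in(b3,rmC), carry(b2,left), robot_in(rmC)}
  through step 2 (go(rmB,rmC)): drop {robot_in(rmC)}, keep {ball_in(b3,rmC), carry(b2,left)}, require {robot_in(rmB)}
    → {ball_in(b3,rmC), carry(b2,left), robot_in(rmB)}
  through step 1 (go(rmC,rmB)): drop {robot_in(rmB)}, keep {ball_in(b3,rmC), carry(b2,left)}, require {robot_in(rmC)}
    → {ball_in(b3,rmC), carry(b2,left), robot_in(rmC)}

== RESULT ==
["ball_in(b3,rmC)", "carry(b2,left)", "robot_in(rmC)"]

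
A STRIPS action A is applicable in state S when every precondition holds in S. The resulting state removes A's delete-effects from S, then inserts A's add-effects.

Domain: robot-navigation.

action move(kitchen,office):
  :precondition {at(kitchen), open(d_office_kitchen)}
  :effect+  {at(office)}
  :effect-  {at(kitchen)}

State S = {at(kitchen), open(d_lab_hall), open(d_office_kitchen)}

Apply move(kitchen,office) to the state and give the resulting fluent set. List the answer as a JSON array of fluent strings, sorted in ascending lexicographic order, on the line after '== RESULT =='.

Compute (S \ del) ∪ add:
  pre ⊆ S: {at(kitchen), open(d_office_kitchen)} ⊆ S  — applicable
  S \ del = {open(d_lab_hall), open(d_office_kitchen)}
  ∪ add   = {at(office), open(d_lab_hall), open(d_office_kitchen)}

== RESULT ==
["at(office)", "open(d_lab_hall)", "open(d_office_kitchen)"]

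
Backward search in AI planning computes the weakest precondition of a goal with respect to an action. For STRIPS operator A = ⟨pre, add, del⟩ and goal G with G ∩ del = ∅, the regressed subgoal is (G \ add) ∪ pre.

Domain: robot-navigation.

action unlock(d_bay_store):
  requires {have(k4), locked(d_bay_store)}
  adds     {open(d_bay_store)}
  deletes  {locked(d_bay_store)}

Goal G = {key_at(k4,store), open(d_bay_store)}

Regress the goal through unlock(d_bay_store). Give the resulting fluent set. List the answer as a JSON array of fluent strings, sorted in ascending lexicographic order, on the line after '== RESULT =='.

Compute (G \ add) ∪ pre:
  G ∩ del = {}  (empty — regression defined)
  G \ add = {key_at(k4,store), open(d_bay_store)} \ {open(d_bay_store)} = {key_at(k4,store)}
  ∪ pre   = {key_at(k4,store)} ∪ {have(k4), locked(d_bay_store)}
          = {have(k4), key_at(k4,store), locked(d_bay_store)}

== RESULT ==
["have(k4)", "key_at(k4,store)", "locked(d_bay_store)"]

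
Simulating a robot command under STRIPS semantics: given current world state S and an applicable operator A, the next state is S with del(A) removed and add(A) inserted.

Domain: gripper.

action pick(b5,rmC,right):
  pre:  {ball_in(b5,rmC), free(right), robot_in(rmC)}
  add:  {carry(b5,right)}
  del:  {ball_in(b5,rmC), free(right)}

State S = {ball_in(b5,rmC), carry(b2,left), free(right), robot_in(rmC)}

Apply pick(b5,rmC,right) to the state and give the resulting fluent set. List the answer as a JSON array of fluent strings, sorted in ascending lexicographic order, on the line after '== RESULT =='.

Compute (S \ del) ∪ add:
  pre ⊆ S: {ball_in(b5,rmC), free(right), robot_in(rmC)} ⊆ S  — applicable
  S \ del = {carry(b2,left), robot_in(rmC)}
  ∪ add   = {carry(b2,left), carry(b5,right), robot_in(rmC)}

== RESULT ==
["carry(b2,left)", "carry(b5,right)", "robot_in(rmC)"]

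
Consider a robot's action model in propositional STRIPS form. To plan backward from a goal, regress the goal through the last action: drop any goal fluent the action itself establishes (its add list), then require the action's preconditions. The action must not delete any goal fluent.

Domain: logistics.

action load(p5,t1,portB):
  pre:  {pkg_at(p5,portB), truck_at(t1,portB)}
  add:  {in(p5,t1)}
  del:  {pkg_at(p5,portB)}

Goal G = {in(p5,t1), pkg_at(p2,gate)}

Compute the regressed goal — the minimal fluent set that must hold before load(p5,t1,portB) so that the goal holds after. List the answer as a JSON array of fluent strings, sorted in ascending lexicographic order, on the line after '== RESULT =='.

Compute (G \ add) ∪ pre:
  G ∩ del = {}  (empty — regression defined)
  G \ add = {in(p5,t1), pkg_at(p2,gate)} \ {in(p5,t1)} = {pkg_at(p2,gate)}
  ∪ pre   = {pkg_at(p2,gate)} ∪ {pkg_at(p5,portB), truck_at(t1,portB)}
          = {pkg_at(p2,gate), pkg_at(p5,portB), truck_at(t1,portB)}

== RESULT ==
["pkg_at(p2,gate)", "pkg_at(p5,portB)", "truck_at(t1,portB)"]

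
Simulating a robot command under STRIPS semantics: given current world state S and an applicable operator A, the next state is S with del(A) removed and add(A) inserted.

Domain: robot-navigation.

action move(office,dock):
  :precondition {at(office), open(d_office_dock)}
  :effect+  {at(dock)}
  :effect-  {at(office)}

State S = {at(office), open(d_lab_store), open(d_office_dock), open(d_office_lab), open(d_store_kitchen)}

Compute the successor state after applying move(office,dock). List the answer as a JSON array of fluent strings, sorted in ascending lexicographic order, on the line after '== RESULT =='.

Compute (S \ del) ∪ add:
  pre ⊆ S: {at(office), open(d_office_dock)} ⊆ S  — applicable
  S \ del = {open(d_lab_store), open(d_office_dock), open(d_office_lab), open(d_store_kitchen)}
  ∪ add   = {at(dock), open(d_lab_store), open(d_office_dock), open(d_office_lab), open(d_store_kitchen)}

== RESULT ==
["at(dock)", "open(d_lab_store)", "open(d_office_dock)", "open(d_office_lab)", "open(d_store_kitchen)"]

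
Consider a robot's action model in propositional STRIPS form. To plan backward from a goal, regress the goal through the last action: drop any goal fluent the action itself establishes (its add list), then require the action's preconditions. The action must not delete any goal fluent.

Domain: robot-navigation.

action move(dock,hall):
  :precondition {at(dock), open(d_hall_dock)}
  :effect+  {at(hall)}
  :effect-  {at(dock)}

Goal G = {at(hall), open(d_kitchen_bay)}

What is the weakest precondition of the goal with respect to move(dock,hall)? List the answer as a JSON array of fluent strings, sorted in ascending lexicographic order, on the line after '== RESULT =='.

Compute (G \ add) ∪ pre:
  G ∩ del = {}  (empty — regression defined)
  G \ add = {at(hall), open(d_kitchen_bay)} \ {at(hall)} = {open(d_kitchen_bay)}
  ∪ pre   = {open(d_kitchen_bay)} ∪ {at(dock), open(d_hall_dock)}
          = {at(dock), open(d_hall_dock), open(d_kitchen_bay)}

== RESULT ==
["at(dock)", "open(d_hall_dock)", "open(d_kitchen_bay)"]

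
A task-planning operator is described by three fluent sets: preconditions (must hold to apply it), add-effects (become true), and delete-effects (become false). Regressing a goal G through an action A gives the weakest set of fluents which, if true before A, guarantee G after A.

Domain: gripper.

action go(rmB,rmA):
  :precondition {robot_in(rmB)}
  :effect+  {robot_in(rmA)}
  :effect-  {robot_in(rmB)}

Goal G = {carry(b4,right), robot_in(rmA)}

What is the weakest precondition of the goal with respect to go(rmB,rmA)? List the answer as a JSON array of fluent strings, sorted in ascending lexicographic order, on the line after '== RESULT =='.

Compute (G \ add) ∪ pre:
  G ∩ del = {}  (empty — regression defined)
  G \ add = {carry(b4,right), robot_in(rmA)} \ {robot_in(rmA)} = {carry(b4,right)}
  ∪ pre   = {carry(b4,right)} ∪ {robot_in(rmB)}
          = {carry(b4,right), robot_in(rmB)}

== RESULT ==
["carry(b4,right)", "robot_in(rmB)"]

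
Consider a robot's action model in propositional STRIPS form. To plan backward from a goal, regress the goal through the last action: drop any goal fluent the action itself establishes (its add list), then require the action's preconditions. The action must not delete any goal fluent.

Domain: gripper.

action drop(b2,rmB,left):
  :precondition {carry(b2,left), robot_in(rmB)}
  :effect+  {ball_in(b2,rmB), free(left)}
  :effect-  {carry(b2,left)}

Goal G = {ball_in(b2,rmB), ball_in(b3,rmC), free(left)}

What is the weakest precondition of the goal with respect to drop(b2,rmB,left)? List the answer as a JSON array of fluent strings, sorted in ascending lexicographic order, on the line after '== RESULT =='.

Compute (G \ add) ∪ pre:
  G ∩ del = {}  (empty — regression defined)
  G \ add = {ball_in(b2,rmB), ball_in(b3,rmC), free(left)} \ {ball_in(b2,rmB), free(left)} = {ball_in(b3,rmC)}
  ∪ pre   = {ball_in(b3,rmC)} ∪ {carry(b2,left), robot_in(rmB)}
          = {ball_in(b3,rmC), carry(b2,left), robot_in(rmB)}

== RESULT ==
["ball_in(b3,rmC)", "carry(b2,left)", "robot_in(rmB)"]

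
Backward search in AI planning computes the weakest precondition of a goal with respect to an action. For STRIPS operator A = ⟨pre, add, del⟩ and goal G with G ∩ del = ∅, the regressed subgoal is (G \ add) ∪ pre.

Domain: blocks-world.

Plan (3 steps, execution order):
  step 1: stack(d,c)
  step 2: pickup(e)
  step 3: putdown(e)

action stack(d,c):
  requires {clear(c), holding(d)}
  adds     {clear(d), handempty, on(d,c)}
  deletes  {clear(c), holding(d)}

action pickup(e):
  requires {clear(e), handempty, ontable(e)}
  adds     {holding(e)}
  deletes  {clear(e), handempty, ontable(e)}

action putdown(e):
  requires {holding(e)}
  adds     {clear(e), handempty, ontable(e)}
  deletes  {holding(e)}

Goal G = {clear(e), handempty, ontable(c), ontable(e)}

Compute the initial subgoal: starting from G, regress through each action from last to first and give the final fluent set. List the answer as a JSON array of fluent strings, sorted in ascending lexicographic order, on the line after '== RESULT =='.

Regress step by step:
  through step 3 (putdown(e)): drop {clear(e), handempty, ontable(e)}, keep {ontable(c)}, require {holding(e)}
    → {holding(e), ontable(c)}
  through step 2 (pickup(e)): drop {holding(e)}, keep {ontable(c)}, require {clear(e), handempty, ontable(e)}
    → {clear(e), handempty, ontable(c), ontable(e)}
  through step 1 (stack(d,c)): drop {handempty}, keep {clear(e), ontable(c), ontable(e)}, require {clear(c), holding(d)}
    → {clear(c), clear(e), holding(d), ontable(c), ontable(e)}

== RESULT ==
["clear(c)", "clear(e)", "holding(d)", "ontable(c)", "ontable(e)"]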